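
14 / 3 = 4.67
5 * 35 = 175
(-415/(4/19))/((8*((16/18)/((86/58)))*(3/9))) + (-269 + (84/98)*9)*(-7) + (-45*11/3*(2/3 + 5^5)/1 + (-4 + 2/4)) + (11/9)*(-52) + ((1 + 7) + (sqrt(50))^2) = -34420138717/66816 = -515148.15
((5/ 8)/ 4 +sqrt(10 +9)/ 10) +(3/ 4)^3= sqrt(19)/ 10 +37/ 64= 1.01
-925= -925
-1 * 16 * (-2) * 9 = 288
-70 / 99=-0.71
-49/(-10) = 49/10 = 4.90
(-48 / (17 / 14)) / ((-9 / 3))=224 / 17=13.18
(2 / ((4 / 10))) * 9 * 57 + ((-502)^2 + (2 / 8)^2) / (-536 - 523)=39429295 / 16944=2327.04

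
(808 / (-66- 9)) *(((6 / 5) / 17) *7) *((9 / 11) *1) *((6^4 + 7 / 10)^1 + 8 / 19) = -5649.51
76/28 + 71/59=1618/413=3.92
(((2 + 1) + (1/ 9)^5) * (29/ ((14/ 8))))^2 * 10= 4222683054922240/ 170852435649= 24715.38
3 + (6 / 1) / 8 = 15 / 4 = 3.75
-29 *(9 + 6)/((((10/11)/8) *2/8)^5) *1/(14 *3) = -2448676093952/4375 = -559697392.90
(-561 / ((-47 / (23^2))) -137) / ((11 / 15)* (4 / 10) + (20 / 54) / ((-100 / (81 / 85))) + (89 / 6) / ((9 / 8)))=6663073500 / 14534797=458.42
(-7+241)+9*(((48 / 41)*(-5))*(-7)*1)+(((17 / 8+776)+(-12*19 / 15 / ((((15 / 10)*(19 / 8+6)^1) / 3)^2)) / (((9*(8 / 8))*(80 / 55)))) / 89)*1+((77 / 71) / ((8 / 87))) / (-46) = 11772606398851187 / 19259373249360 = 611.27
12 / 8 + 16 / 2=9.50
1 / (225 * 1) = 1 / 225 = 0.00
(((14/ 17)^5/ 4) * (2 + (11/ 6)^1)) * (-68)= -6184976/ 250563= -24.68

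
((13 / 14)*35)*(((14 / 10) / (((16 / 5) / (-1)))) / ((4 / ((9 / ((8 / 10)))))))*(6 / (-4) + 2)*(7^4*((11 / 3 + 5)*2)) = -213028725 / 256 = -832143.46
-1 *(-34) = 34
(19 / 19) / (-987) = -1 / 987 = -0.00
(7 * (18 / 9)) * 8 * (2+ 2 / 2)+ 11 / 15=5051 / 15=336.73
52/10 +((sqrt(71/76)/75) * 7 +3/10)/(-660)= 11439/2200 - 7 * sqrt(1349)/1881000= 5.20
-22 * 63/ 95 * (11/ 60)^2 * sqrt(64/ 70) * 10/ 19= -1331 * sqrt(70)/ 45125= -0.25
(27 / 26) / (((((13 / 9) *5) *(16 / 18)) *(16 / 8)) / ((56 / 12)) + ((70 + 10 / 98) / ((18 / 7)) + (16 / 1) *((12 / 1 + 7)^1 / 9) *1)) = 5103 / 313469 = 0.02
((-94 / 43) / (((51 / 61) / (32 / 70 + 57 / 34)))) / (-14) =7279313 / 18267690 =0.40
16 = 16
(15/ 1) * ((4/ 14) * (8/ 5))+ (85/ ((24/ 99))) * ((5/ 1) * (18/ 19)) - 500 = 621223/ 532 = 1167.71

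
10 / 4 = 5 / 2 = 2.50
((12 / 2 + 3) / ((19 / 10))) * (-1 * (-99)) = 8910 / 19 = 468.95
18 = 18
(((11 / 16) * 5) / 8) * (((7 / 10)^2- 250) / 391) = -274461 / 1000960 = -0.27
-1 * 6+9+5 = 8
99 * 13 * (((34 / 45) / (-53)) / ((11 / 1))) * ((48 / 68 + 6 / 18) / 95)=-0.02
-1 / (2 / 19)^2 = -361 / 4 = -90.25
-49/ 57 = -0.86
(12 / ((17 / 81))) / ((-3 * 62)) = -162 / 527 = -0.31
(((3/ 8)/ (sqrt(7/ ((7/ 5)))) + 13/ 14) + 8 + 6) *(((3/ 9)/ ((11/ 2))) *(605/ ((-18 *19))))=-605/ 378 - 11 *sqrt(5)/ 1368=-1.62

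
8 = 8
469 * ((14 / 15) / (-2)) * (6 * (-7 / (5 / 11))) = 505582 / 25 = 20223.28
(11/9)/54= 11/486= 0.02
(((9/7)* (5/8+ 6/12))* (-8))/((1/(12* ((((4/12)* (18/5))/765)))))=-648/2975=-0.22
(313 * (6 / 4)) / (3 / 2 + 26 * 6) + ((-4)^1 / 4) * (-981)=103318 / 105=983.98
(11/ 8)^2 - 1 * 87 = -5447/ 64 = -85.11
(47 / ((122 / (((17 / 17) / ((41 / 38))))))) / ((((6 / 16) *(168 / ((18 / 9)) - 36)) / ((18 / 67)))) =893 / 167567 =0.01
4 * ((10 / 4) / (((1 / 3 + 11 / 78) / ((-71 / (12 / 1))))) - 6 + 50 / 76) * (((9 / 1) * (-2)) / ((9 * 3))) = 205414 / 2109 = 97.40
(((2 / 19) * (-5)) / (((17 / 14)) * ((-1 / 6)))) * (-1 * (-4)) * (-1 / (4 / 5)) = -4200 / 323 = -13.00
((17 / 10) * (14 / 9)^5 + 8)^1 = 6933464 / 295245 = 23.48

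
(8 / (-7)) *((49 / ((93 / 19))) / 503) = -1064 / 46779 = -0.02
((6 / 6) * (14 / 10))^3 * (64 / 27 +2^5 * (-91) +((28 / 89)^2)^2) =-7984.00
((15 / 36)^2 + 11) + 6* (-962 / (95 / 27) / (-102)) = 6338791 / 232560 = 27.26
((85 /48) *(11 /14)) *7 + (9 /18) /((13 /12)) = 12731 /1248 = 10.20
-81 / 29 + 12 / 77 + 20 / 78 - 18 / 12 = -675943 / 174174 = -3.88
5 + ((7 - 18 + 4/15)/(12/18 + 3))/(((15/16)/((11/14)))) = 191/75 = 2.55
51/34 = 3/2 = 1.50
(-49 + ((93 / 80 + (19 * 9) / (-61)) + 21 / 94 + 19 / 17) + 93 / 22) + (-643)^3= -265847752.07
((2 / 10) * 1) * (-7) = -1.40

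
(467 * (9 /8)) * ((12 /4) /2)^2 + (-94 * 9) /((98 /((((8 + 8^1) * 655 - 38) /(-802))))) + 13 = 822108163 /628768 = 1307.49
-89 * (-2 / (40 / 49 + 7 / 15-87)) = -65415 / 31501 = -2.08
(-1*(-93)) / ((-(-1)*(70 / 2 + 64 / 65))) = 6045 / 2339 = 2.58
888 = 888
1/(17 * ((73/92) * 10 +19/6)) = 69/13022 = 0.01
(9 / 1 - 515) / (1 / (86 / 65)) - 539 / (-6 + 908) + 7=-3534187 / 5330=-663.07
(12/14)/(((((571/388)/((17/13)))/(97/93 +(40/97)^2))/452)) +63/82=765773534399/1830318802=418.38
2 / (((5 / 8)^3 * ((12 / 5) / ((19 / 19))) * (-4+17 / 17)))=-256 / 225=-1.14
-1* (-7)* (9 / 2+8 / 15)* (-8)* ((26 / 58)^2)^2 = -120755908 / 10609215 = -11.38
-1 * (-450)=450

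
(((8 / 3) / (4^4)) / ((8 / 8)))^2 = 1 / 9216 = 0.00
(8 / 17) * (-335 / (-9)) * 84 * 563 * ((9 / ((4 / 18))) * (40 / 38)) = 11406830400 / 323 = 35315264.40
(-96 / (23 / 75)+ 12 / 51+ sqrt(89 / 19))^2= 284239296825 / 2904739-244616 * sqrt(1691) / 7429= 96499.62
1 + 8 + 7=16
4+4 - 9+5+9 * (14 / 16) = 95 / 8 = 11.88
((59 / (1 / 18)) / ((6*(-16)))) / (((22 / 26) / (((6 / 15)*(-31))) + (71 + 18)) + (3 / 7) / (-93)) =-499317 / 4013816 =-0.12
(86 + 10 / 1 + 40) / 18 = 68 / 9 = 7.56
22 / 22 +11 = 12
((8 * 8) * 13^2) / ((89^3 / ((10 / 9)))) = 108160 / 6344721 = 0.02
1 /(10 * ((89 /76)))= 38 /445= 0.09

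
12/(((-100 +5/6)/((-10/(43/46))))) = 1.29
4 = 4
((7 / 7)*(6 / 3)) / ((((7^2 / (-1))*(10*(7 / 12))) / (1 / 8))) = -3 / 3430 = -0.00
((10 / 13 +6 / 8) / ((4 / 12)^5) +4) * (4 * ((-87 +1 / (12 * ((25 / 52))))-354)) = -658018.57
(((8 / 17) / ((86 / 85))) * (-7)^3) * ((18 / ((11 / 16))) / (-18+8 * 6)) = -65856 / 473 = -139.23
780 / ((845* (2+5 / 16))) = 192 / 481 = 0.40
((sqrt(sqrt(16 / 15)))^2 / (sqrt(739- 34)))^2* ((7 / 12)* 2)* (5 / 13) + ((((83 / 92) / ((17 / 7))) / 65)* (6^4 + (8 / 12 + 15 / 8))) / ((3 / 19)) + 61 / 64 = 4303710163 / 89743680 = 47.96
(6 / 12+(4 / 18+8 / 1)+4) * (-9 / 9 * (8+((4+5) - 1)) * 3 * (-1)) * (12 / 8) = 916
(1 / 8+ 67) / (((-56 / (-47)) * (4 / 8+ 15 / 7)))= 25239 / 1184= 21.32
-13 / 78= -1 / 6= -0.17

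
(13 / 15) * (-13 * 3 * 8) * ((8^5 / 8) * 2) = -11075584 / 5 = -2215116.80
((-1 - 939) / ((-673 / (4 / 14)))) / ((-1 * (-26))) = 940 / 61243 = 0.02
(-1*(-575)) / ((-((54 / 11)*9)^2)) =-69575 / 236196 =-0.29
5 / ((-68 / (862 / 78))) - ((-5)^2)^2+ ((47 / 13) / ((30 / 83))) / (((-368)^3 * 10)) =-2067765492290317 / 3304128921600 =-625.81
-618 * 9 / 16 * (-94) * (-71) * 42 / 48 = -64961379 / 32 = -2030043.09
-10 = -10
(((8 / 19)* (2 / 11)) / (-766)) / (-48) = 1 / 480282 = 0.00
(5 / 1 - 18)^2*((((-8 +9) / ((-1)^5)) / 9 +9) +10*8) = 15022.22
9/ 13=0.69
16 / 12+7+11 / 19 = 508 / 57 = 8.91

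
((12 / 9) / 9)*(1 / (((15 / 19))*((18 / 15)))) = 38 / 243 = 0.16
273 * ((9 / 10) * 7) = 17199 / 10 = 1719.90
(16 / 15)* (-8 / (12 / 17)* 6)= -1088 / 15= -72.53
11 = 11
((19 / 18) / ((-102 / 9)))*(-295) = 5605 / 204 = 27.48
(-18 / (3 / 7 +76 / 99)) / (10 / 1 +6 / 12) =-1188 / 829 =-1.43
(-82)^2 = 6724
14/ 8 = 7/ 4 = 1.75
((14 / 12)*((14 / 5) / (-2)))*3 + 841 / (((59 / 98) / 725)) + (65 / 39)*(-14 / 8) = 3585155329 / 3540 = 1012755.74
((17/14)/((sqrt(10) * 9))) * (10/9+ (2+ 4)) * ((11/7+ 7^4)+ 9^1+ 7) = 920992 * sqrt(10)/3969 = 733.80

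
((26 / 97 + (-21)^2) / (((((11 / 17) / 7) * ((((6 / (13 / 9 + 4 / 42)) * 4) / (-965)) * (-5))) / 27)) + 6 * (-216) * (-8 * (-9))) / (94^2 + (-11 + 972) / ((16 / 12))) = 132225187 / 840994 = 157.22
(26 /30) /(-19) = -13 /285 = -0.05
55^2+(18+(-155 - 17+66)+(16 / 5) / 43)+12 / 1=634051 / 215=2949.07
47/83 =0.57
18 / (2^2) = 9 / 2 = 4.50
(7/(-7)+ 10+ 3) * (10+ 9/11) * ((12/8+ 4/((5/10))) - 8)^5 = 86751/88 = 985.81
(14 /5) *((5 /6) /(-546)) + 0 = -1 /234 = -0.00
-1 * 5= -5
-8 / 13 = -0.62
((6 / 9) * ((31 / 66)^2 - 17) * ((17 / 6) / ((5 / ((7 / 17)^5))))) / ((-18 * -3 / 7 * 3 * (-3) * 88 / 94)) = 404156903773 / 350094280805280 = 0.00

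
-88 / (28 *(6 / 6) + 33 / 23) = -2024 / 677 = -2.99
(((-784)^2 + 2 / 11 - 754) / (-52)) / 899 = -1688231 / 128557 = -13.13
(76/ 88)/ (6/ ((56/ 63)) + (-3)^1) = 0.23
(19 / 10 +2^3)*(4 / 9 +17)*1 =172.70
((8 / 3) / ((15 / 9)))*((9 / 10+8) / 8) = 89 / 50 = 1.78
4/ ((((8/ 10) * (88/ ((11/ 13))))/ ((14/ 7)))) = 5/ 52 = 0.10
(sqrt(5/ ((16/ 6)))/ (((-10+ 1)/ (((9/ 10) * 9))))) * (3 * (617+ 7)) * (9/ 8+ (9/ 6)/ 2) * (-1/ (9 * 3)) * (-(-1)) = 117 * sqrt(30)/ 4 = 160.21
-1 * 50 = -50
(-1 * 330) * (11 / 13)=-3630 / 13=-279.23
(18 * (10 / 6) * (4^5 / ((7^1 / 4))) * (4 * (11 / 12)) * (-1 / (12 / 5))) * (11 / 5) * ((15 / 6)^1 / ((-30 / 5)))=1548800 / 63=24584.13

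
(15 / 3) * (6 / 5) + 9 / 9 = 7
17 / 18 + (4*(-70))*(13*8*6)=-3144943 / 18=-174719.06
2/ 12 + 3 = 3.17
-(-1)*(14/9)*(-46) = -644/9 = -71.56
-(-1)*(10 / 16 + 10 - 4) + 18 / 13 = 833 / 104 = 8.01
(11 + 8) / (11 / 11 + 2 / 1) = 19 / 3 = 6.33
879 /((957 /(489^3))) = 34260539517 /319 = 107399810.40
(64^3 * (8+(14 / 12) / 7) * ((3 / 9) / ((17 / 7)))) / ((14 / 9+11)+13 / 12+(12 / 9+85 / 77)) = 13846970368 / 757571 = 18278.12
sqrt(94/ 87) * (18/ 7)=6 * sqrt(8178)/ 203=2.67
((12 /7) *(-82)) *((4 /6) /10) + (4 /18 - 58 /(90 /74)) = -56.84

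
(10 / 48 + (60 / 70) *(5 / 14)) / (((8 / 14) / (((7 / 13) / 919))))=605 / 1146912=0.00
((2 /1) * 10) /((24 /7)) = 35 /6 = 5.83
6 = 6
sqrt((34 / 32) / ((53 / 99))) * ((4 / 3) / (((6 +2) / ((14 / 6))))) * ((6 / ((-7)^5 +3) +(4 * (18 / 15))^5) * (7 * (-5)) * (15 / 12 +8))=-40431082966183 * sqrt(9911) / 8906120000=-451944.98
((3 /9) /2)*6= 1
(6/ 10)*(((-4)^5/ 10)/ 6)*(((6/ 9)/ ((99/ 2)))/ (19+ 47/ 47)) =-256/ 37125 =-0.01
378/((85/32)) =12096/85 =142.31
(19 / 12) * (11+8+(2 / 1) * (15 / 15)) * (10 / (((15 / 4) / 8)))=2128 / 3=709.33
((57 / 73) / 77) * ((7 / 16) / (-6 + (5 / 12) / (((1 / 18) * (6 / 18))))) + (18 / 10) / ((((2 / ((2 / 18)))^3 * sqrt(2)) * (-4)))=0.00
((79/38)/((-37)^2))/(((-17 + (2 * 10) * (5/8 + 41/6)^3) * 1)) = 136512/744381315373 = 0.00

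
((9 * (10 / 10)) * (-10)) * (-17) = 1530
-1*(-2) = 2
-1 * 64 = -64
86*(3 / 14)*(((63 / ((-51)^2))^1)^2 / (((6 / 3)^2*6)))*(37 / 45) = 11137 / 30067560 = 0.00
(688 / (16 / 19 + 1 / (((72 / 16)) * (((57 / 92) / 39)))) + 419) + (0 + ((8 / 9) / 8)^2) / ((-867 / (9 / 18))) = 20721037849 / 44523918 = 465.39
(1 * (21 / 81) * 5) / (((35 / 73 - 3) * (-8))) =2555 / 39744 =0.06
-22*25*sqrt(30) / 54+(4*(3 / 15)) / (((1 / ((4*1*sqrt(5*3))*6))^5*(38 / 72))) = -275*sqrt(30) / 27+51597803520*sqrt(15) / 19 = 10517759614.42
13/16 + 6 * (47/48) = 107/16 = 6.69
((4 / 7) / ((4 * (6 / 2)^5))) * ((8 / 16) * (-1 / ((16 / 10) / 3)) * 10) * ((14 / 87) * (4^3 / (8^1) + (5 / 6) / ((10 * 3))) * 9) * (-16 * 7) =50575 / 7047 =7.18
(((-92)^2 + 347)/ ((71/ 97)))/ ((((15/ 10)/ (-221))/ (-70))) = 8814465660/ 71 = 124147403.66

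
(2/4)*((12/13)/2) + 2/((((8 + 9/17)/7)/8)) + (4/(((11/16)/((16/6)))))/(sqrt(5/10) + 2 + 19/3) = 392083737/25732135 - 1536*sqrt(2)/13651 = 15.08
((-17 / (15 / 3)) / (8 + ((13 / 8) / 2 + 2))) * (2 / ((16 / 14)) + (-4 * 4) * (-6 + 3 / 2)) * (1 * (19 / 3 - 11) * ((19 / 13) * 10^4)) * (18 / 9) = 21343840000 / 6747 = 3163456.35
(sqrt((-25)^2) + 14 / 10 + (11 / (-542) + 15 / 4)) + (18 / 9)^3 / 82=6717103 / 222220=30.23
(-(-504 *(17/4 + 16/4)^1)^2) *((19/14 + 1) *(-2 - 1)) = 122257674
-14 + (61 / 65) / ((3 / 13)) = -149 / 15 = -9.93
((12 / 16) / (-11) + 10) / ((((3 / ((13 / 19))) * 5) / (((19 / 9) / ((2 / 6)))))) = 5681 / 1980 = 2.87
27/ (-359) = -27/ 359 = -0.08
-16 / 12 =-1.33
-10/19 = -0.53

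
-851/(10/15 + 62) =-2553/188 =-13.58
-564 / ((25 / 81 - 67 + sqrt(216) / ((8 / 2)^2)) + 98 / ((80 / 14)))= 11.60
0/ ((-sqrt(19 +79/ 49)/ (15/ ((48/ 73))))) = 0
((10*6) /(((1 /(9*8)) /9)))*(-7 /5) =-54432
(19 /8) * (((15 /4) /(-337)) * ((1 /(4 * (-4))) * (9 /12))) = 855 /690176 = 0.00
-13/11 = -1.18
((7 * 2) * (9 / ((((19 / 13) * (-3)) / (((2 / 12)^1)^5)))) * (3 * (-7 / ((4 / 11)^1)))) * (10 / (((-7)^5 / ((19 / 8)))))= -715 / 2370816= -0.00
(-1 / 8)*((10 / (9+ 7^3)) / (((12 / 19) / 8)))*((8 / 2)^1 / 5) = -19 / 528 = -0.04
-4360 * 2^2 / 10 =-1744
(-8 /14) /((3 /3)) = -4 /7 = -0.57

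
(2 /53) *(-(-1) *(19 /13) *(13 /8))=19 /212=0.09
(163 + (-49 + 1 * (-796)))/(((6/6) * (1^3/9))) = -6138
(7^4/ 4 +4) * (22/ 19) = 26587/ 38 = 699.66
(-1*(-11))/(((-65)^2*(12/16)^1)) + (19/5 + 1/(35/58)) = 484493/88725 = 5.46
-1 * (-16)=16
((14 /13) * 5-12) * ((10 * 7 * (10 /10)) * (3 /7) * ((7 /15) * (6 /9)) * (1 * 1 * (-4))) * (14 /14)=9632 /39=246.97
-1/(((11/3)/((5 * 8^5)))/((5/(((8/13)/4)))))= -15974400/11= -1452218.18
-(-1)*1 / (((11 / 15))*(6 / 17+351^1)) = 85 / 21901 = 0.00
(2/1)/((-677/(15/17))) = -30/11509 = -0.00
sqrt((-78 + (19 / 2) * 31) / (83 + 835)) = 0.49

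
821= 821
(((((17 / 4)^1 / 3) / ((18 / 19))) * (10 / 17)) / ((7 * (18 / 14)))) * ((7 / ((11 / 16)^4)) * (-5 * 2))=-108953600 / 3557763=-30.62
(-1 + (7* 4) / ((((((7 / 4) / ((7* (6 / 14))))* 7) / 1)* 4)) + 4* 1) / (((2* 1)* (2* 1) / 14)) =33 / 2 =16.50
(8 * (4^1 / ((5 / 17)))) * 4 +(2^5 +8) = 2376 / 5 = 475.20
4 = 4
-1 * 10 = -10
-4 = -4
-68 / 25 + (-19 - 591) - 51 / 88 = -1349259 / 2200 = -613.30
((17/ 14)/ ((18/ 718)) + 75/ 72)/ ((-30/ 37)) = -922669/ 15120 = -61.02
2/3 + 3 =11/3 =3.67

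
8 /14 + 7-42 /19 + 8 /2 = 1245 /133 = 9.36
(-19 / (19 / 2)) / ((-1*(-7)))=-2 / 7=-0.29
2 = 2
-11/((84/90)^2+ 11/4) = -9900/3259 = -3.04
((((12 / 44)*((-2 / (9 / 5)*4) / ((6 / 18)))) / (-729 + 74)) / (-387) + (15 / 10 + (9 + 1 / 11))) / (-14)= -11812385 / 15614676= -0.76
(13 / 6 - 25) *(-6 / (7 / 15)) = 2055 / 7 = 293.57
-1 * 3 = -3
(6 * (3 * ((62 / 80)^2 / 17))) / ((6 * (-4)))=-0.03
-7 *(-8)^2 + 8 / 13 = -5816 / 13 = -447.38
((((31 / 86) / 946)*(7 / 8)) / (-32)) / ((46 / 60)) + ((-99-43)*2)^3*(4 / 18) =-10972672299332207 / 2155608576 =-5090289.78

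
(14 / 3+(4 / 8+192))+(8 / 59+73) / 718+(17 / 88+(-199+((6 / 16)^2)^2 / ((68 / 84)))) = -73681053199 / 48670887936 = -1.51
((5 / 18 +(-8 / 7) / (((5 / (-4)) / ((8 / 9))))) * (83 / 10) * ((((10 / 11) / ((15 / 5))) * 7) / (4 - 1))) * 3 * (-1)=-19007 / 990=-19.20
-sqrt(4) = -2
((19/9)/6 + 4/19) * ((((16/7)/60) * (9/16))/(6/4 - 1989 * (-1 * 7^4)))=577/228655273140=0.00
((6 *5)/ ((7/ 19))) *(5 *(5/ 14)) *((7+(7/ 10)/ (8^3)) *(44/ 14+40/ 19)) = 134042175/ 25088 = 5342.88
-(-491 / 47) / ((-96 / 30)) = -2455 / 752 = -3.26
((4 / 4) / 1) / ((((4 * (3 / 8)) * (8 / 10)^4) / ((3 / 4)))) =625 / 512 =1.22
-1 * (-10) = 10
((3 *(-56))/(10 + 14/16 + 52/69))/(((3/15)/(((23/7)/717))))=-507840/1534141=-0.33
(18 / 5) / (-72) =-0.05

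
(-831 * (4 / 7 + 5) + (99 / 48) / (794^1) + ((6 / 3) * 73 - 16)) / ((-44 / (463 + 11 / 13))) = 1206491640975 / 25433408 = 47437.28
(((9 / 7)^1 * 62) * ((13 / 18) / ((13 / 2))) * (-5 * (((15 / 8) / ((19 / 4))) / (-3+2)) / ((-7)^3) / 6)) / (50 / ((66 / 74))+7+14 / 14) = -25575 / 192877132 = -0.00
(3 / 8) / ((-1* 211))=-3 / 1688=-0.00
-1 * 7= -7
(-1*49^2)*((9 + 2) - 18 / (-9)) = -31213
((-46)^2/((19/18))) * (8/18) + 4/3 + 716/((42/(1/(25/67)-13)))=716.35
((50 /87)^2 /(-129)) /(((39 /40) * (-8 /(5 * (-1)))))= -0.00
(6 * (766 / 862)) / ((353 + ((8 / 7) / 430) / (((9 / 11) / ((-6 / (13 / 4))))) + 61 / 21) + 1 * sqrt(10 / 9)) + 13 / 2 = 6.51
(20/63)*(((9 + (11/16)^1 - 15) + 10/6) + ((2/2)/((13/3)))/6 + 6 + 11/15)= 3251/3276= 0.99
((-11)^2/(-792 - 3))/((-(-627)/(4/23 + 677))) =-34265/208449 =-0.16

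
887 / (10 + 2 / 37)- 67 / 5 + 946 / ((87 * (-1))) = 1149813 / 17980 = 63.95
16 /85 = 0.19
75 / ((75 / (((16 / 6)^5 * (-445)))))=-14581760 / 243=-60007.24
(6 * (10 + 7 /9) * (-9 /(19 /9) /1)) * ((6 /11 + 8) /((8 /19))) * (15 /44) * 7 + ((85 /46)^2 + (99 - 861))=-7225651099 /512072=-14110.62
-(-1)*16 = 16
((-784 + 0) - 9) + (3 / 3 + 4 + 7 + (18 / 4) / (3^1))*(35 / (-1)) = -2531 / 2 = -1265.50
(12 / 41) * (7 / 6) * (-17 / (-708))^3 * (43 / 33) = 1478813 / 240086407968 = 0.00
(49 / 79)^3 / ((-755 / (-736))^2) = 63729992704 / 281044555975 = 0.23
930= 930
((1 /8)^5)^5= 1 /37778931862957161709568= 0.00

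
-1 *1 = -1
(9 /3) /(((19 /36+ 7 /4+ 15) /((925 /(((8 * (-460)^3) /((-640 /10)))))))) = 999 /75678740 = 0.00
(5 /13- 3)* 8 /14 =-1.49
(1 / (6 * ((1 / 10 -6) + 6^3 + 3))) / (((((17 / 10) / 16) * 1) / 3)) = 800 / 36227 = 0.02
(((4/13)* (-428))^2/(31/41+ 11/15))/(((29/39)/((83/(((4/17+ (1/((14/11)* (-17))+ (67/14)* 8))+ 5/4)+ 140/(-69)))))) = 3685344028611840/106887246973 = 34478.80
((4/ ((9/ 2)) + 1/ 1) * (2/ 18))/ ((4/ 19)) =323/ 324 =1.00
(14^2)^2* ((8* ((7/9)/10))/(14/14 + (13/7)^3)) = 3227.89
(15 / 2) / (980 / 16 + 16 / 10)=50 / 419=0.12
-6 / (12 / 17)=-17 / 2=-8.50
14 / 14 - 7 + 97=91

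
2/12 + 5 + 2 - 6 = 7/6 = 1.17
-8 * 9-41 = -113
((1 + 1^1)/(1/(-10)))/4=-5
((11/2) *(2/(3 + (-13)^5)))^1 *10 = -11/37129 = -0.00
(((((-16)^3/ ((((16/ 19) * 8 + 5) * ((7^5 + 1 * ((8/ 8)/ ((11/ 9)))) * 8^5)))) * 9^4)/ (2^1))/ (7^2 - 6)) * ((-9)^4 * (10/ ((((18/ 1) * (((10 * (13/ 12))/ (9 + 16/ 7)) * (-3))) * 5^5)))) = 78971601159/ 4033283467850000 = 0.00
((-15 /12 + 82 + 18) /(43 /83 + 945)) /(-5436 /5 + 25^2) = -163925 /725450632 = -0.00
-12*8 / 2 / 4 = -12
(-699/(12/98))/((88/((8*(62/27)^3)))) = -1360495388/216513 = -6283.67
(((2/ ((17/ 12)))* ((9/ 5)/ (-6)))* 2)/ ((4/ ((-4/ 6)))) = 12/ 85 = 0.14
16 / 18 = 0.89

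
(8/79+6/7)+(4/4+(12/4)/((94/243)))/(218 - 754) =26248401/27862352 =0.94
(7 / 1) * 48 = 336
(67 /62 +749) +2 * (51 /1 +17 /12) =79507 /93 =854.91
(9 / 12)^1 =3 / 4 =0.75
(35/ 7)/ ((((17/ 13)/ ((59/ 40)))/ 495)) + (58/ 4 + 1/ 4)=381671/ 136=2806.40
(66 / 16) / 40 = 33 / 320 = 0.10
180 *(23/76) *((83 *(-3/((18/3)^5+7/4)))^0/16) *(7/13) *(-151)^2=165193245/3952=41799.91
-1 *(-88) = 88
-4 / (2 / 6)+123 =111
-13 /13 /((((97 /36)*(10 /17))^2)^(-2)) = -55330800625 /8767700496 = -6.31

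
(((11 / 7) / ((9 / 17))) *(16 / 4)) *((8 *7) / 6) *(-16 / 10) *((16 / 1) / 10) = -191488 / 675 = -283.69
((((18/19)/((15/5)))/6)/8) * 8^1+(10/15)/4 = 25/114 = 0.22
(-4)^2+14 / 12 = 103 / 6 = 17.17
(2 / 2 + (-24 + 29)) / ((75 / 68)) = 5.44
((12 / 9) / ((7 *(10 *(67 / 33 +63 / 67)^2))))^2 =0.00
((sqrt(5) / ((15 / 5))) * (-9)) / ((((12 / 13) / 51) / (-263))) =97475.23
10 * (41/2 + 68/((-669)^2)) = 205.00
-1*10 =-10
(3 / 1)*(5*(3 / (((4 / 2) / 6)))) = 135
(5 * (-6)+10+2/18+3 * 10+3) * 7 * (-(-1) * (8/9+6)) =51212/81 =632.25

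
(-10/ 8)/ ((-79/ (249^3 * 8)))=154382490/ 79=1954208.73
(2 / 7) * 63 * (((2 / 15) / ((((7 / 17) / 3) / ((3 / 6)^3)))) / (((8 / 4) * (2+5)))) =153 / 980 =0.16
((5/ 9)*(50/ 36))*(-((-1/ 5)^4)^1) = -1/ 810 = -0.00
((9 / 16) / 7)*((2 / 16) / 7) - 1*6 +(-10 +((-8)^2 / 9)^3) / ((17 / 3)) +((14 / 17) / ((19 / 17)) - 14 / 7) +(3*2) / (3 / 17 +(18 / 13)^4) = 17183101790950817 / 306901534262400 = 55.99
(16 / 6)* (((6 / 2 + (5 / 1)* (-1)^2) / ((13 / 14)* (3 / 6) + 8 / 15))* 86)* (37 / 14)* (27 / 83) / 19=54984960 / 660763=83.21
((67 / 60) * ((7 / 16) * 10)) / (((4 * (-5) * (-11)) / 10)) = 0.22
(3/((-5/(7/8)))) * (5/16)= -21/128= -0.16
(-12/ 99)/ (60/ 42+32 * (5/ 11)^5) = -204974/ 3465765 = -0.06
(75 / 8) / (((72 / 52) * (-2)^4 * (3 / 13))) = 4225 / 2304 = 1.83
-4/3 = -1.33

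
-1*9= -9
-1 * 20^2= -400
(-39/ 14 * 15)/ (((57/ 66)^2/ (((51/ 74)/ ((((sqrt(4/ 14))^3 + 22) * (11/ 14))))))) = -1238242005/ 554328857 + 2297295 * sqrt(14)/ 554328857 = -2.22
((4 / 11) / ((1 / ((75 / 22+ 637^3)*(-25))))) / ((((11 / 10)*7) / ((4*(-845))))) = 9610095161290000 / 9317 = 1031458104678.54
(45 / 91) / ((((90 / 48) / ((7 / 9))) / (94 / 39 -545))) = -169288 / 1521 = -111.30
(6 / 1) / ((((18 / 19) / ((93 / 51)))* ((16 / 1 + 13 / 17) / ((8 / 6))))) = 0.92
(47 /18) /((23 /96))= 752 /69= 10.90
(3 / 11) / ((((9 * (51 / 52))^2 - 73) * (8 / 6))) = 0.04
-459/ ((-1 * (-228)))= -153/ 76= -2.01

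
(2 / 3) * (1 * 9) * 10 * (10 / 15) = 40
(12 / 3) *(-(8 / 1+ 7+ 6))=-84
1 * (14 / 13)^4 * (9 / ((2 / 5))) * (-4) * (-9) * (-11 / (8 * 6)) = -7130970 / 28561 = -249.68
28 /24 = 7 /6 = 1.17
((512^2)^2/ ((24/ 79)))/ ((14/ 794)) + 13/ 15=1347030593044571/ 105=12828862790900.68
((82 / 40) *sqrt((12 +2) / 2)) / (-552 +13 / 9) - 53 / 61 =-53 / 61 - 369 *sqrt(7) / 99100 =-0.88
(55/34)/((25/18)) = 99/85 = 1.16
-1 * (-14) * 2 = 28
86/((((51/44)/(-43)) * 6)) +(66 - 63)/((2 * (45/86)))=-404587/765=-528.87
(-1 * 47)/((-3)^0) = -47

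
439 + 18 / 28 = 6155 / 14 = 439.64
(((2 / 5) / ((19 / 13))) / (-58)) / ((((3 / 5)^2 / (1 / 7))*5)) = -13 / 34713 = -0.00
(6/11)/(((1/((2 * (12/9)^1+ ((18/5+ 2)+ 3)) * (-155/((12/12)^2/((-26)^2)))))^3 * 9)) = -88841376497130428288/891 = -99709737931683982.37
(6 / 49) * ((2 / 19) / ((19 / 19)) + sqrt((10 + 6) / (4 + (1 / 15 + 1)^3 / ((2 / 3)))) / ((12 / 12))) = 12 / 931 + 180 * sqrt(8185) / 80213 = 0.22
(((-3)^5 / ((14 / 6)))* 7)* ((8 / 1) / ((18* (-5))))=324 / 5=64.80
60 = 60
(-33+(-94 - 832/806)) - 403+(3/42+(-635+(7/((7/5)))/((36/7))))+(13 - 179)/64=-72969227/62496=-1167.58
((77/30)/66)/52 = 7/9360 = 0.00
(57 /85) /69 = 19 /1955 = 0.01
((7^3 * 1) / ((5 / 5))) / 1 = 343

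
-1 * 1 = -1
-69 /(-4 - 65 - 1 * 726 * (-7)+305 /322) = -22218 /1614491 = -0.01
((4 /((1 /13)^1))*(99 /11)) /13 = 36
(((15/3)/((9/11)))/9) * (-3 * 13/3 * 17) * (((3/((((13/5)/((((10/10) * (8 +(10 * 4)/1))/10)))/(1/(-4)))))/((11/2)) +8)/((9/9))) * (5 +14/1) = -22091.60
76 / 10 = 38 / 5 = 7.60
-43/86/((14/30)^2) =-225/98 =-2.30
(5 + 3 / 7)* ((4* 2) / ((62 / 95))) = 14440 / 217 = 66.54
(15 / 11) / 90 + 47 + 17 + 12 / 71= 300767 / 4686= 64.18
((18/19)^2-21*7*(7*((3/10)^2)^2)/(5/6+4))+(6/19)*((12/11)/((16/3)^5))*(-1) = -7802103488733/9433825280000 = -0.83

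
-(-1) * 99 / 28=3.54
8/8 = 1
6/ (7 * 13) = 6/ 91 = 0.07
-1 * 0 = 0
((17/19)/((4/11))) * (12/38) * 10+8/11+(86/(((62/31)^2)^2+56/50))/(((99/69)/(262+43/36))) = 85351112591/91777752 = 929.98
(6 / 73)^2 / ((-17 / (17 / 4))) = -9 / 5329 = -0.00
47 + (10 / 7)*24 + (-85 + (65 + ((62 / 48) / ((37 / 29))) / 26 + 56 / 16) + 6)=11446397 / 161616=70.82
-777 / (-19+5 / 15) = 333 / 8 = 41.62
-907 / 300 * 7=-21.16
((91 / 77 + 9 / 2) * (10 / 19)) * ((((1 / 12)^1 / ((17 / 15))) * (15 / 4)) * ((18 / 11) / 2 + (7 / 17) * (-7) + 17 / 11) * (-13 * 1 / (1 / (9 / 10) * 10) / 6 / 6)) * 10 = 11821875 / 85044608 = 0.14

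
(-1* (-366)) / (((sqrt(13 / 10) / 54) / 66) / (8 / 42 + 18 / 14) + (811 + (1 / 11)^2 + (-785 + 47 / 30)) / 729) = 745331840898527520 / 77026691025407 -374526603685080* sqrt(130) / 77026691025407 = 9620.84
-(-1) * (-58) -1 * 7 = -65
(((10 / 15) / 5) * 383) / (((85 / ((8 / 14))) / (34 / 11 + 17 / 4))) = 2.52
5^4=625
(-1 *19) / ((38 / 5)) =-5 / 2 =-2.50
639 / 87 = 213 / 29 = 7.34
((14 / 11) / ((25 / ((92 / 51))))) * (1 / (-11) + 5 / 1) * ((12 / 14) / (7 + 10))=19872 / 874225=0.02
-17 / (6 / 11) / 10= -187 / 60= -3.12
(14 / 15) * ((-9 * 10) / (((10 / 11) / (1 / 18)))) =-77 / 15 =-5.13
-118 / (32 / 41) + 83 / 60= -35953 / 240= -149.80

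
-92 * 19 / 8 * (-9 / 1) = 3933 / 2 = 1966.50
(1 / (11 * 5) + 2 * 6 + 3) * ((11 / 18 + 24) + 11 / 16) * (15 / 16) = 1504559 / 4224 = 356.19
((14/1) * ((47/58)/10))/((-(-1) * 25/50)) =329/145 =2.27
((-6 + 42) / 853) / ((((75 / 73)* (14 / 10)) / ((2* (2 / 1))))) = 3504 / 29855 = 0.12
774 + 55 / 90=13943 / 18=774.61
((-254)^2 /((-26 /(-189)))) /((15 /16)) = 32516064 /65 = 500247.14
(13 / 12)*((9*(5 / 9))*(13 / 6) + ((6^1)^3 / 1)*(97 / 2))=817973 / 72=11360.74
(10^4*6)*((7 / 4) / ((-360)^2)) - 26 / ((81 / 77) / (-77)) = 1233757 / 648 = 1903.95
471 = 471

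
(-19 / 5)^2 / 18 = 361 / 450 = 0.80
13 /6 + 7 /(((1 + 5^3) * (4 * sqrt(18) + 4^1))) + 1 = sqrt(2) /408 + 3875 /1224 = 3.17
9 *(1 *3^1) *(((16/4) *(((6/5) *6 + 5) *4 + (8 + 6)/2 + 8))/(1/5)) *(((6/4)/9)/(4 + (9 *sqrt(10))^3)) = -2871/66430123 + 10464795 *sqrt(10)/132860246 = 0.25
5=5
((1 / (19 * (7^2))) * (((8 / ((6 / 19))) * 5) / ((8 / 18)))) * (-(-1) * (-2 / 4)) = -15 / 98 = -0.15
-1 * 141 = -141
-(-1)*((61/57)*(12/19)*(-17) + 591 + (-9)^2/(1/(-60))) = -1545257/361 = -4280.49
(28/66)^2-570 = -620534/1089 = -569.82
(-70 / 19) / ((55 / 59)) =-826 / 209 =-3.95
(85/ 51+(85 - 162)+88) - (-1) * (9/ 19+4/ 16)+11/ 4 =920/ 57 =16.14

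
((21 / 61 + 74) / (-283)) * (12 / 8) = -13605 / 34526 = -0.39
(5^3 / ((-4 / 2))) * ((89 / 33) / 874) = -11125 / 57684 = -0.19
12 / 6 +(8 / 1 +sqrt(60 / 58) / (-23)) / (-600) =sqrt(870) / 400200 +149 / 75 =1.99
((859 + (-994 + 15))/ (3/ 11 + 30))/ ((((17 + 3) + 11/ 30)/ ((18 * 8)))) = -633600/ 22607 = -28.03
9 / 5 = 1.80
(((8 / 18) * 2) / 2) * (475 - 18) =1828 / 9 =203.11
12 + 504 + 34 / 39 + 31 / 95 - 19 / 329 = 630365656 / 1218945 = 517.14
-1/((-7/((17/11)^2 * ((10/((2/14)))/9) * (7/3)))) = 20230/3267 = 6.19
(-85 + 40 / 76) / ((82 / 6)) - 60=-66.18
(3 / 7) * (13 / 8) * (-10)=-195 / 28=-6.96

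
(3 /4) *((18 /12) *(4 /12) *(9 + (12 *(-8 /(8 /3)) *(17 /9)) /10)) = 33 /40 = 0.82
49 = 49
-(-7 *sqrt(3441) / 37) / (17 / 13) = 91 *sqrt(3441) / 629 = 8.49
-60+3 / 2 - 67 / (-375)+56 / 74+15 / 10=-777896 / 13875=-56.06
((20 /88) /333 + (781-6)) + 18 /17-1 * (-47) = 102505477 /124542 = 823.06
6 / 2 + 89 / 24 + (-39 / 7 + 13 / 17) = 5431 / 2856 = 1.90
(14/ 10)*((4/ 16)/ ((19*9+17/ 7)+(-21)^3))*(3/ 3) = -49/ 1272260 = -0.00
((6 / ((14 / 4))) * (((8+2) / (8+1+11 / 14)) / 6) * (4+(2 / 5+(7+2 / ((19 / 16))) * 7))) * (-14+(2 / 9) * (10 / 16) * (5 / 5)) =-6180614 / 23427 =-263.82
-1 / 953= -0.00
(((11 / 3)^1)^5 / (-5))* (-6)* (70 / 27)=4509428 / 2187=2061.92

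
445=445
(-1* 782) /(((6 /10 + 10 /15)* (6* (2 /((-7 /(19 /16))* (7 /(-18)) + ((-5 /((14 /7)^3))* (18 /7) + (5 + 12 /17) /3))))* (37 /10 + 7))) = -121088675 /9734004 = -12.44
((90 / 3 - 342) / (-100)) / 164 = 39 / 2050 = 0.02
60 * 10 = 600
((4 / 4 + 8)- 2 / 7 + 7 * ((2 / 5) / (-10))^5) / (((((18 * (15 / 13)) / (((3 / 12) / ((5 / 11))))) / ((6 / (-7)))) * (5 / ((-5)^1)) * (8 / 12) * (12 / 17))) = 120679514813 / 287109375000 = 0.42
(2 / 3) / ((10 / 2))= 2 / 15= 0.13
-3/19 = -0.16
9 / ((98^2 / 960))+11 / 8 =43691 / 19208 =2.27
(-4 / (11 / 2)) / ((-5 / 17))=136 / 55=2.47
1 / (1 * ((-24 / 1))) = -1 / 24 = -0.04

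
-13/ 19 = -0.68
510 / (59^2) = 0.15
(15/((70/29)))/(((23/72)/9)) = 28188/161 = 175.08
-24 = -24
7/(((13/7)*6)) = 49/78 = 0.63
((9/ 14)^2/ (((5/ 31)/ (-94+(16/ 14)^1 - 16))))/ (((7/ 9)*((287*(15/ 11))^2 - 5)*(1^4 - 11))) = 33607629/ 143536582000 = 0.00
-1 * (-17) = 17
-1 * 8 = -8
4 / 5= 0.80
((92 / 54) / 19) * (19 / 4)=23 / 54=0.43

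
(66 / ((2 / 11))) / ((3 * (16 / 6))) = 363 / 8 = 45.38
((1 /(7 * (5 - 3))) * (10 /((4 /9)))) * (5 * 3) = 675 /28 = 24.11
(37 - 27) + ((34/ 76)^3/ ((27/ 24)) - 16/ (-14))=4849409/ 432117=11.22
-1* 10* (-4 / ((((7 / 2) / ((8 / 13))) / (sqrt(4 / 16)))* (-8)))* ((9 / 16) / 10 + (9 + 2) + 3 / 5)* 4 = -1865 / 91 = -20.49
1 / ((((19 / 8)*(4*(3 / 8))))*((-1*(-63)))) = 16 / 3591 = 0.00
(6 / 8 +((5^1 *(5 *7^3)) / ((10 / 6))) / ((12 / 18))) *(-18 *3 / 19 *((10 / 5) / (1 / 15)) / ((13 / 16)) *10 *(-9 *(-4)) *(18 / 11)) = -1296369619200 / 2717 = -477132726.98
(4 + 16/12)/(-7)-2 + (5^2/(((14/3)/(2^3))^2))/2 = 4994/147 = 33.97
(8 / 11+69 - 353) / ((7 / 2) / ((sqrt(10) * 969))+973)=-16267461766560 / 55876329681403+6038808 * sqrt(10) / 55876329681403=-0.29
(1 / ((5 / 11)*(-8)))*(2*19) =-209 / 20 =-10.45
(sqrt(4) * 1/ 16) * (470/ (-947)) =-235/ 3788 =-0.06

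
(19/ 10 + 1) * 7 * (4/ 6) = 203/ 15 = 13.53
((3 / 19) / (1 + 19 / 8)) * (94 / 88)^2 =2209 / 41382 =0.05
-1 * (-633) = 633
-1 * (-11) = 11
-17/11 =-1.55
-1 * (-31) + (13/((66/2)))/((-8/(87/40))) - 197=-584697/3520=-166.11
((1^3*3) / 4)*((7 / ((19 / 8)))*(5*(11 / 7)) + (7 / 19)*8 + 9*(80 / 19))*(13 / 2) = 312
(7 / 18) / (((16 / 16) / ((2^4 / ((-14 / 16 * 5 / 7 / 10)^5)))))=-58720256 / 9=-6524472.89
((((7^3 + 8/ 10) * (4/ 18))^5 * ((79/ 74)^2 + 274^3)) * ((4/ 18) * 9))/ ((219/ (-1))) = -488994963702633.19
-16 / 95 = -0.17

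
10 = 10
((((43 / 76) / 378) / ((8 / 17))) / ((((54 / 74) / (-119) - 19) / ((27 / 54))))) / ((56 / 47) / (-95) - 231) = 108052765 / 298313691830784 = 0.00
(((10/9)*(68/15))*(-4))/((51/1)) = -32/81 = -0.40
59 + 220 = 279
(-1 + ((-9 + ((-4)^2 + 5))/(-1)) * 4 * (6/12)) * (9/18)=-25/2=-12.50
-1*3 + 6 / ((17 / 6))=-15 / 17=-0.88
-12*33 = -396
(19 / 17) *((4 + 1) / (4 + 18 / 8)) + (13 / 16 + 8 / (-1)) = -8559 / 1360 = -6.29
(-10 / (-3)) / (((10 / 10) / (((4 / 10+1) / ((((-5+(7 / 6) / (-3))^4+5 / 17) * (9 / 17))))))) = 15730848 / 1505522657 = 0.01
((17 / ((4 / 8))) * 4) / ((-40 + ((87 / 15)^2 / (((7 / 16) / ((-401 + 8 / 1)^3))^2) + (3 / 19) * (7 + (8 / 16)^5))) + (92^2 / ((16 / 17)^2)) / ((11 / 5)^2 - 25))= 3646540800 / 17361903715192329204284327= 0.00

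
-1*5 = -5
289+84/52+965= 16323/13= 1255.62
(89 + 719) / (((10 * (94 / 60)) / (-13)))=-670.47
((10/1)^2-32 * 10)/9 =-220/9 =-24.44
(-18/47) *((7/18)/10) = -7/470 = -0.01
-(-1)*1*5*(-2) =-10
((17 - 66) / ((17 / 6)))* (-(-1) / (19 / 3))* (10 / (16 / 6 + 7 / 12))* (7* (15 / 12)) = -73.52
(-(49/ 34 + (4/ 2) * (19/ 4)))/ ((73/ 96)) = -17856/ 1241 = -14.39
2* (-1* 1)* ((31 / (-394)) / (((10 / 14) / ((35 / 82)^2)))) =0.04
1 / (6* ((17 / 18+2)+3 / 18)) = 3 / 56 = 0.05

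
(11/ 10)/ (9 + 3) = 11/ 120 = 0.09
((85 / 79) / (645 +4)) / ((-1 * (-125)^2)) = -17 / 160221875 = -0.00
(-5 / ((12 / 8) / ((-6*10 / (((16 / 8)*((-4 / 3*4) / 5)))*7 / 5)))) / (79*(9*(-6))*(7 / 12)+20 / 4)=525 / 9934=0.05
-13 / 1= -13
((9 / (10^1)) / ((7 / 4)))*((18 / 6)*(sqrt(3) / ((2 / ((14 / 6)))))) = 9*sqrt(3) / 5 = 3.12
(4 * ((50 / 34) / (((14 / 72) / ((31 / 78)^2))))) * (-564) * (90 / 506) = -2439018000 / 5088083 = -479.36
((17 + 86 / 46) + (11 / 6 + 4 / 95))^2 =73966049089 / 171872100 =430.36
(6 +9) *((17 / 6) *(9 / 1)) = 765 / 2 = 382.50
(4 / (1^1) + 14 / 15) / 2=2.47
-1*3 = -3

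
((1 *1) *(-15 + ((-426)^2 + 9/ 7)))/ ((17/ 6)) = 7621416/ 119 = 64045.51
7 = 7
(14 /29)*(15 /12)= 35 /58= 0.60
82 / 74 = 41 / 37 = 1.11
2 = 2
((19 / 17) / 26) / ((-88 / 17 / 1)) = -19 / 2288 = -0.01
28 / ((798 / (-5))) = -0.18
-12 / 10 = -6 / 5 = -1.20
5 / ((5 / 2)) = 2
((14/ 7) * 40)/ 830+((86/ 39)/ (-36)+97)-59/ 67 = 375370189/ 3903822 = 96.15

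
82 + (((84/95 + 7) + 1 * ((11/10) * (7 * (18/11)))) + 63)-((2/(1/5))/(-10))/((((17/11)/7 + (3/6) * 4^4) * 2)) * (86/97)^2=1460430241967/8825030415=165.49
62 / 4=31 / 2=15.50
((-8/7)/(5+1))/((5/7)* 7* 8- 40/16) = -8/1575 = -0.01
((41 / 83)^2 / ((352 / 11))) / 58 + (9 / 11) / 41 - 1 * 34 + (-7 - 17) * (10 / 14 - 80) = 1868.88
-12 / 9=-4 / 3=-1.33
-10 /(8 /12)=-15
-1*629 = -629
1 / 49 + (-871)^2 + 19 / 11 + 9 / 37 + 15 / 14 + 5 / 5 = 30259316957 / 39886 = 758645.06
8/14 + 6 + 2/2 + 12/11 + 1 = 744/77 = 9.66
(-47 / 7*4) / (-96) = 47 / 168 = 0.28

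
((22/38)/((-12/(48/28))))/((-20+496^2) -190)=-1/2972018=-0.00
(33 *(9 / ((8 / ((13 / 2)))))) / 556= 3861 / 8896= 0.43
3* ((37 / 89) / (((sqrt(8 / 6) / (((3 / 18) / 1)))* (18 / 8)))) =37* sqrt(3) / 801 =0.08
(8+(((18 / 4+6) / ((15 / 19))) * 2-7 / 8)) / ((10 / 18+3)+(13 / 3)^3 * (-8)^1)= -1917 / 36800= -0.05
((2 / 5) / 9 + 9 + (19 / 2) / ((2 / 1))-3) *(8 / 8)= 1943 / 180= 10.79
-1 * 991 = -991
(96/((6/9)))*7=1008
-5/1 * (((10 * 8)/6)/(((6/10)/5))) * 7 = -3888.89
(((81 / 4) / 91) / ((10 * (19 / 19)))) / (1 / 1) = 81 / 3640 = 0.02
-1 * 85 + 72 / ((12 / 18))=23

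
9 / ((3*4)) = 3 / 4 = 0.75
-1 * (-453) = 453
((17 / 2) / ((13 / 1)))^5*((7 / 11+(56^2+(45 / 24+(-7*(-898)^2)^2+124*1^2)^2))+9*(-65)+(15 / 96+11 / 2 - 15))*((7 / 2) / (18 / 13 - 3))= -338297559454278161636458514530982275 / 1286844416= -262889246942404389029464900.00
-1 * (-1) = 1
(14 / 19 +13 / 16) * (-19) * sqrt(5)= -471 * sqrt(5) / 16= -65.82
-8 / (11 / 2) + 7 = 61 / 11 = 5.55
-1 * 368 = -368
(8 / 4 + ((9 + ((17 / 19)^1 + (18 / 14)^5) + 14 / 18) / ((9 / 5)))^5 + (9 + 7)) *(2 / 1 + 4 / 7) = 704447809019850932300525702930485557919348 / 9005329957194166181557866013599029739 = 78225.65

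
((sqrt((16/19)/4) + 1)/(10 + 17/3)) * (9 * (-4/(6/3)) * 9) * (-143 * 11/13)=117612 * sqrt(19)/893 + 58806/47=1825.28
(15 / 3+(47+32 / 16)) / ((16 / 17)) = 459 / 8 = 57.38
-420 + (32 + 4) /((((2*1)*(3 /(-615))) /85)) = -314070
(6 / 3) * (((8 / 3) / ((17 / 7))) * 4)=448 / 51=8.78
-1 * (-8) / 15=8 / 15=0.53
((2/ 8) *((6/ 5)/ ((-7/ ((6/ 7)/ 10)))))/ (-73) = 9/ 178850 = 0.00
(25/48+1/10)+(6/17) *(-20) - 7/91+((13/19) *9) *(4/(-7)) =-70781003/7054320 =-10.03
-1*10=-10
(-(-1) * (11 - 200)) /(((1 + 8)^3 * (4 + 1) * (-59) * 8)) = 7 /63720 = 0.00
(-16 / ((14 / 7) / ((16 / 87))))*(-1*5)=640 / 87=7.36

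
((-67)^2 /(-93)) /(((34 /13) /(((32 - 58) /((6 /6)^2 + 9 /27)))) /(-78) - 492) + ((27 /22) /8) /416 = 1087192145409 /11040121371136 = 0.10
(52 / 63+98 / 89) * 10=108020 / 5607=19.27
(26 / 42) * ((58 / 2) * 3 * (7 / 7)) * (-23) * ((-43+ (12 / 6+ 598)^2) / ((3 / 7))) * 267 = -277785656083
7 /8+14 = 119 /8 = 14.88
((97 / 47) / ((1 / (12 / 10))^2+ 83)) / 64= 873 / 2265776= 0.00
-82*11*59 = -53218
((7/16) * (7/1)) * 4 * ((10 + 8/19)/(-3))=-1617/38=-42.55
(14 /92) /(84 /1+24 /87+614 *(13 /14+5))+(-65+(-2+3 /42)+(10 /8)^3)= -506185135595 /7790411328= -64.98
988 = 988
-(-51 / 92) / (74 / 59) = 0.44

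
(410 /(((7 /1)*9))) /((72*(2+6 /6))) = 205 /6804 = 0.03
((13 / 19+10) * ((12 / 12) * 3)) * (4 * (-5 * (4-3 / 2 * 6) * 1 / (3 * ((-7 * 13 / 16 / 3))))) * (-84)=11692800 / 247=47339.27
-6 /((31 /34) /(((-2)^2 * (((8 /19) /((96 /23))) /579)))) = -0.00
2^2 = 4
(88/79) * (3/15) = 88/395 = 0.22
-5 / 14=-0.36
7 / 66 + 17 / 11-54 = -3455 / 66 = -52.35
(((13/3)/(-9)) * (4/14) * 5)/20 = -13/378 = -0.03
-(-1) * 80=80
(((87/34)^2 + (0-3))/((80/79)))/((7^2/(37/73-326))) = -7698065019/330800960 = -23.27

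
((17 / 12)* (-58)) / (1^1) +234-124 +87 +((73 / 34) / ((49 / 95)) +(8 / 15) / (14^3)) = 3469334 / 29155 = 119.00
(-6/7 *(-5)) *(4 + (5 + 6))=450/7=64.29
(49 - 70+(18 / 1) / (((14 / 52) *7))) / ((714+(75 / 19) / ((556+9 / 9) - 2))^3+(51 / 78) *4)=-844599721537 / 26852935549441751911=-0.00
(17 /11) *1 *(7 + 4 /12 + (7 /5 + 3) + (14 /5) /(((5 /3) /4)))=23528 /825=28.52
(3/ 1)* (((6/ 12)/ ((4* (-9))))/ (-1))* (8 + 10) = 3/ 4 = 0.75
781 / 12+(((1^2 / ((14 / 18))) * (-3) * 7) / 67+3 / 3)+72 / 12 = 57631 / 804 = 71.68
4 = 4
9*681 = 6129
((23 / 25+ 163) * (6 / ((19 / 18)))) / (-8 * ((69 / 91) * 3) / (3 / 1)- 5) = -84.20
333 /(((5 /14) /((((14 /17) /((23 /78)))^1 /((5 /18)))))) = 9374.55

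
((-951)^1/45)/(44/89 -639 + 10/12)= 0.03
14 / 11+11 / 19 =387 / 209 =1.85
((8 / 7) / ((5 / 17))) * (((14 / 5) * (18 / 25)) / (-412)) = -1224 / 64375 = -0.02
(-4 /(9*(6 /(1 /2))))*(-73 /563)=0.00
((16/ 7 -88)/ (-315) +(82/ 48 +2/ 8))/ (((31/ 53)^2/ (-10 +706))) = 213672203/ 47089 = 4537.62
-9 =-9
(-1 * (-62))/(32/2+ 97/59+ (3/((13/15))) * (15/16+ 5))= 760864/468753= 1.62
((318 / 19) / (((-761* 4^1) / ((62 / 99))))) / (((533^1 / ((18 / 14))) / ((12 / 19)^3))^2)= -132461236224 / 104160497772910588009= -0.00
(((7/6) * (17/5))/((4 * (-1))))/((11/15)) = -119/88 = -1.35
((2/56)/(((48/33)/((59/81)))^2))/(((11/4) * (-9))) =-38291/105815808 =-0.00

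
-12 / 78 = -2 / 13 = -0.15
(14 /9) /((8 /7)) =49 /36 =1.36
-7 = -7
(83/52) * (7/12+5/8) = 2407/1248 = 1.93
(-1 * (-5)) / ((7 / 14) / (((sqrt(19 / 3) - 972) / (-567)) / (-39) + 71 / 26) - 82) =-17328008439745 / 283534410489179 + 221130 * sqrt(57) / 283534410489179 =-0.06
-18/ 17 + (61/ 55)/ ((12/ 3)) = -2923/ 3740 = -0.78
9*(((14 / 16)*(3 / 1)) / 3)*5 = 315 / 8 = 39.38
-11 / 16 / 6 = -11 / 96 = -0.11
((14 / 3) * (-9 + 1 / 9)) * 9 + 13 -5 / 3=-362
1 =1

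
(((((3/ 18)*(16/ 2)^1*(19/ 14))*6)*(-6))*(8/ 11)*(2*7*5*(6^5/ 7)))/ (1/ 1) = -283668480/ 77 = -3684006.23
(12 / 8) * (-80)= -120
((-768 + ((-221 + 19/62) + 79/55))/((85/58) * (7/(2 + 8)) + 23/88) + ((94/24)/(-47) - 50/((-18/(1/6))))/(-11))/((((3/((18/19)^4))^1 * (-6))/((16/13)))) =44539966574496/1054326212225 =42.24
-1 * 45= -45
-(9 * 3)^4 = -531441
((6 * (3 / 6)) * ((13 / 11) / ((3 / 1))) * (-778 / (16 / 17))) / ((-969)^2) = -5057 / 4860504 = -0.00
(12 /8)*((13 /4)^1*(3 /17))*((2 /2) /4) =117 /544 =0.22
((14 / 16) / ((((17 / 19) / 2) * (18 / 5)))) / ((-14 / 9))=-95 / 272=-0.35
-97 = -97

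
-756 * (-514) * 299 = 116186616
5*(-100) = -500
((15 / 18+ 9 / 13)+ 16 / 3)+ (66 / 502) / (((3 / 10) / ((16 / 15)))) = 143437 / 19578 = 7.33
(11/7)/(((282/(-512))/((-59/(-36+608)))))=3776/12831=0.29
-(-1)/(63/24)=8/21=0.38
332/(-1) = -332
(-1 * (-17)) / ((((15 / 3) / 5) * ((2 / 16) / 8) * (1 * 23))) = 1088 / 23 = 47.30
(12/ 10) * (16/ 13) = 96/ 65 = 1.48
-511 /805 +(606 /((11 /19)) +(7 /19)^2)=477775812 /456665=1046.23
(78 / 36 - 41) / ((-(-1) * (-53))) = 233 / 318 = 0.73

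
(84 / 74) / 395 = 42 / 14615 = 0.00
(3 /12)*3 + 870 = 870.75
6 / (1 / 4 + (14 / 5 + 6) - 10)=-120 / 19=-6.32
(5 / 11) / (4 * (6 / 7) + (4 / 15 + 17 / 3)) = 525 / 10813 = 0.05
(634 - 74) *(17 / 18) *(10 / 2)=23800 / 9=2644.44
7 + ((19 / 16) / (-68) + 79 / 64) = 2235 / 272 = 8.22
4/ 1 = 4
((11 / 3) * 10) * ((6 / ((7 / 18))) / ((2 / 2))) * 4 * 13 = 205920 / 7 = 29417.14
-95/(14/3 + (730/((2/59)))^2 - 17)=-285/1391268638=-0.00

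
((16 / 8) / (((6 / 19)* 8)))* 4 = 19 / 6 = 3.17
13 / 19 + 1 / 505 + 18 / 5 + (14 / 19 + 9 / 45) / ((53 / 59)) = 2710029 / 508535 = 5.33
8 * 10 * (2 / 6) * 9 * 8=1920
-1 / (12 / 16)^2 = -1.78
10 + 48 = 58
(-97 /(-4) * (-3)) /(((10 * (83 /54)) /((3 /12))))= -7857 /6640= -1.18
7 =7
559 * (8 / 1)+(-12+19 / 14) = 62459 / 14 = 4461.36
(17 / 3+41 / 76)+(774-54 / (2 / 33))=-25261 / 228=-110.79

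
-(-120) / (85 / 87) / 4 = 522 / 17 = 30.71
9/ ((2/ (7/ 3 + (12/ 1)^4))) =186645/ 2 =93322.50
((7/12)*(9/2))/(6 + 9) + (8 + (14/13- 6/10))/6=2477/1560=1.59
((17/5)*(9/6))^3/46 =132651/46000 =2.88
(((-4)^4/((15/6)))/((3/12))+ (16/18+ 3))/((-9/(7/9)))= -130249/3645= -35.73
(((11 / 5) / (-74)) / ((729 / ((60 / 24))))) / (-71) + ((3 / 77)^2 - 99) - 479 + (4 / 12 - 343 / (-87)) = -755664486787061 / 1317125144412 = -573.72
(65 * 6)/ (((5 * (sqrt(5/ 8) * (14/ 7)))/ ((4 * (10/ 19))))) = 624 * sqrt(10)/ 19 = 103.86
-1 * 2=-2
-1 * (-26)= 26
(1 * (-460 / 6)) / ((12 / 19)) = -2185 / 18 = -121.39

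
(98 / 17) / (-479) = -98 / 8143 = -0.01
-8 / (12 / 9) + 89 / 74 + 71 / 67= -3.74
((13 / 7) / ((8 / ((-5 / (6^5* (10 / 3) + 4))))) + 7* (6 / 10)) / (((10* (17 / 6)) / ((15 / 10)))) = 274376691 / 1233982400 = 0.22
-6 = -6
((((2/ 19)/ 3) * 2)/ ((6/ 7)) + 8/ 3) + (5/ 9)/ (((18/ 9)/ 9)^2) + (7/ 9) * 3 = 11171/ 684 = 16.33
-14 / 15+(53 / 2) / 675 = -0.89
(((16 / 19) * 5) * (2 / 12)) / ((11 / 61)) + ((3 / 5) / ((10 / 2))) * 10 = 15962 / 3135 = 5.09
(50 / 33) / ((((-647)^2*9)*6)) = 25 / 372980619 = 0.00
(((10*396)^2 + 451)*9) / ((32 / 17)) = 2399353803 / 32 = 74979806.34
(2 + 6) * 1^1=8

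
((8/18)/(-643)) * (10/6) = -20/17361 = -0.00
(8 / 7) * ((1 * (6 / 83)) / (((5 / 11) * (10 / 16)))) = 4224 / 14525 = 0.29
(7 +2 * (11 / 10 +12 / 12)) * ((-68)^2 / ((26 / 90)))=2330496 / 13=179268.92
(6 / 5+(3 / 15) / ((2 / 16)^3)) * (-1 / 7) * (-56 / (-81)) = -10.23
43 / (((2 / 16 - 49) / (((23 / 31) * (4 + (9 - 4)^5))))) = -1076376 / 527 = -2042.46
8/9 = 0.89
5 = 5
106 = 106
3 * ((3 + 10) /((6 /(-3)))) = -39 /2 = -19.50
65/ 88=0.74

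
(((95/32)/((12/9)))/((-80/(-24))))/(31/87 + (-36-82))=-14877/2620160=-0.01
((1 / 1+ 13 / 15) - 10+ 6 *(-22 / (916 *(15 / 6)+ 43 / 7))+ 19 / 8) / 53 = -0.11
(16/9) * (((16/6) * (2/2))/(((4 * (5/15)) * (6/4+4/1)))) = 64/99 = 0.65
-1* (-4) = 4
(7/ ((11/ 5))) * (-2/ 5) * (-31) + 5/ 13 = 5697/ 143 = 39.84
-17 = -17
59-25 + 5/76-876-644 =-112931/76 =-1485.93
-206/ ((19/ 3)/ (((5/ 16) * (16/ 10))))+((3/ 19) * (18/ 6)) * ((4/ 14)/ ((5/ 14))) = -1509/ 95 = -15.88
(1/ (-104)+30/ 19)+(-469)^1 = -923643/ 1976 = -467.43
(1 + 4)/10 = 1/2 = 0.50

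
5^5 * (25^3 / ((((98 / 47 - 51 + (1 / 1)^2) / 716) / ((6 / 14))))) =-1232373046875 / 3941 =-312705670.36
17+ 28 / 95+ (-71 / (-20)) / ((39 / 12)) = 22708 / 1235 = 18.39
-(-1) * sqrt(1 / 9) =1 / 3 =0.33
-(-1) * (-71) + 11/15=-1054/15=-70.27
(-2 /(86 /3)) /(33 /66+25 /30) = -9 /172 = -0.05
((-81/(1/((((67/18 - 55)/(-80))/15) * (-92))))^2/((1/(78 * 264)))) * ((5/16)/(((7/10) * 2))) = 5220115718103/11200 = 466081760.54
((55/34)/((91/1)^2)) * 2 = 55/140777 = 0.00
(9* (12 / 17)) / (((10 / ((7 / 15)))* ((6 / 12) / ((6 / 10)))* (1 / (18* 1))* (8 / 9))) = 15309 / 2125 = 7.20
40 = 40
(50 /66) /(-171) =-25 /5643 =-0.00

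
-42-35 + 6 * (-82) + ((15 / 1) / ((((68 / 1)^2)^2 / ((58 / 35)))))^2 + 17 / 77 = -35038362176753613509 / 61602746543292416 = -568.78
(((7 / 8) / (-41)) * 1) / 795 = -7 / 260760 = -0.00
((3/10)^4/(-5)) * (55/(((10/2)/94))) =-41877/25000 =-1.68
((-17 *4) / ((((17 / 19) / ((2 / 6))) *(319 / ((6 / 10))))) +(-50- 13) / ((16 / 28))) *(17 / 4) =-11962883 / 25520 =-468.77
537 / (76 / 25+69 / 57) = 85025 / 673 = 126.34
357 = 357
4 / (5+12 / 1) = 4 / 17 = 0.24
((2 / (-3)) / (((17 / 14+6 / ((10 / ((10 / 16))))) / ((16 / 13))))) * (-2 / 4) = 896 / 3471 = 0.26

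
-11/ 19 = -0.58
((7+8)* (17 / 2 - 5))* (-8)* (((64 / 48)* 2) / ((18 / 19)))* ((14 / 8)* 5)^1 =-93100 / 9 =-10344.44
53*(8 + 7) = 795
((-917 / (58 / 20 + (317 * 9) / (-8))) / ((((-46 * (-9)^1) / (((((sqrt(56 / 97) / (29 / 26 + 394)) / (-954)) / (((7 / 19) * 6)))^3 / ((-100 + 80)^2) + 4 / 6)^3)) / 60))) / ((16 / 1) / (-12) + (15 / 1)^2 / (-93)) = -38018070037044521933503445655067615766823971169729157603469 / 1281598033358233869040575089263874193226518113110628181780975 + 5156124978760579457499191344601354838617166637684888497908748894587 * sqrt(1358) / 750865478472803616078789443401032736183521453684379520164521250881905468146120959163530000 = -0.03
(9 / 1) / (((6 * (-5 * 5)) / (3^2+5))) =-0.84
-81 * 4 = -324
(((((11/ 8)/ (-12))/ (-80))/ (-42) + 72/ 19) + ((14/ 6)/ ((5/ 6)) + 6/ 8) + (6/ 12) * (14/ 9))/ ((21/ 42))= 16582501/ 1021440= 16.23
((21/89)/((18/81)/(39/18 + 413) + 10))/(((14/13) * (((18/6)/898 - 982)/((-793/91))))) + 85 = 3489896444973893/41057511323906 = 85.00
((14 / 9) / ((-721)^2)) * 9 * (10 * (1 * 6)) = 120 / 74263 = 0.00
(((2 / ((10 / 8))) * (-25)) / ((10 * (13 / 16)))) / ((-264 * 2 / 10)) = 40 / 429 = 0.09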